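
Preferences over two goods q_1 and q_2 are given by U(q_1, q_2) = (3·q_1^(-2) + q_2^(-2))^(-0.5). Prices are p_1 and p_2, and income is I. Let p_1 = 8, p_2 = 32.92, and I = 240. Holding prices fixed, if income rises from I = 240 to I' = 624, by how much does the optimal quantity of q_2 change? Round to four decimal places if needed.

MU_q_1 ∝ 3·q_1^(-3), MU_q_2 ∝ q_2^(-3), so MRS = 3·(q_2/q_1)^(3) = p_1/p_2.
Solve for the ratio: q_2/q_1 = [(1/3)·p_1/p_2]^(1/3).
With the ratio pinned down, the budget gives q_1* = I/(p_1 + p_2·(q_2/q_1)) and q_2* = (q_2/q_1)·q_1*.
Numerically q_2/q_1 = 0.432683, so q_1* = 240/(8 + 32.92·0.432683) = 10.7895 and q_2* = 0.432683·10.7895 = 4.6684.
At I' = 624: q_2* = 12.1379. Change: 12.1379 − 4.6684 = 7.4695.

Δq_2* = 7.4695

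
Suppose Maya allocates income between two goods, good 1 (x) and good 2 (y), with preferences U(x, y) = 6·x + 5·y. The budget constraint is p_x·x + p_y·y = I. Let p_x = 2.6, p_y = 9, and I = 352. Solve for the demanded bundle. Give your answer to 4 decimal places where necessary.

Perfect substitutes: compare marginal utility per dollar. 6/p_x vs 5/p_y → 2.3077 vs 0.5556.
x gives more utility per dollar, so spend all income on x: x* = I/p_x, y* = 0.
Numerically: x* = 135.3846, y* = 0.

x* = 135.3846, y* = 0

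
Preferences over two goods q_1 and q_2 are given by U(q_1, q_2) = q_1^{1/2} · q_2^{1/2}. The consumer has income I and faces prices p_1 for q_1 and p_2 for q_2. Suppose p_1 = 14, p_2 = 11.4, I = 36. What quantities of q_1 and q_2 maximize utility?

q_1* = 1.2857, q_2* = 1.5789

At p_1=14, p_2=11.4, I=36: q_1* = 0.5·36/14 = 1.2857, q_2* = 1.5789.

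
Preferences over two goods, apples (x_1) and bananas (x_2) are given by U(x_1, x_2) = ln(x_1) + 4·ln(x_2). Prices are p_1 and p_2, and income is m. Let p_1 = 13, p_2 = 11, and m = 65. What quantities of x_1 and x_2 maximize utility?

The MRS is (1/4)·x_2/x_1. Set MRS = p_1/p_2.
Rearranging, p_2·x_2 = 4·p_1·x_1. Substituting into the budget gives p_1·x_1·(1 + 4) = m.
Demand: x_1*(p_1,p_2,m) = 0.2·m/p_1 and x_2* = 0.8·m/p_2.
At p_1=13, p_2=11, m=65: x_1* = 0.2·65/13 = 1, x_2* = 4.7273.

x_1* = 1, x_2* = 4.7273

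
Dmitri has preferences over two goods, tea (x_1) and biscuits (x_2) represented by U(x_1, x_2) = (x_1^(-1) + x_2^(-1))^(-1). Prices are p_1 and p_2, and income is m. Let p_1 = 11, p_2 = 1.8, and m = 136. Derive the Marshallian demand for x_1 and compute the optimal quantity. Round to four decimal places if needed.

MU_x_1 ∝ x_1^(-2), MU_x_2 ∝ x_2^(-2), so MRS = (x_2/x_1)^(2) = p_1/p_2.
Hence x_2/x_1 = (p_1/p_2)^(1/(2)), i.e. raised to the 0.5 power.
With the ratio pinned down, the budget gives x_1* = m/(p_1 + p_2·(x_2/x_1)) and x_2* = (x_2/x_1)·x_1*.
Numerically x_2/x_1 = 2.472066, so x_1* = 136/(11 + 1.8·2.472066) = 8.8027.

x_1* = 8.8027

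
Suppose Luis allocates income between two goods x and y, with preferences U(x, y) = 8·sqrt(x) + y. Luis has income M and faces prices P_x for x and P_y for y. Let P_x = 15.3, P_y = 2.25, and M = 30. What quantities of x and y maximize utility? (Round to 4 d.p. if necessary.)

x* = 0.346, y* = 10.9804

Solve: √x = 4·P_y/P_x, so x*(P_x,P_y) = (4·P_y/P_x)², and y* = (M − P_x·x*)/P_y.
Plugging in: x* = (4·2.25/15.3)² = 0.346, y* = 10.9804.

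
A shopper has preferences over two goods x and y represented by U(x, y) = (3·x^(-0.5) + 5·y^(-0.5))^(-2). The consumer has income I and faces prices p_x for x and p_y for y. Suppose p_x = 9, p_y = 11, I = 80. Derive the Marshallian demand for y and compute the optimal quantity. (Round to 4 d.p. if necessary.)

y* = 4.3671

With the ratio pinned down, the budget gives x* = I/(p_x + p_y·(y/x)) and y* = (y/x)·x*.
Numerically y/x = 1.2297, so x* = 80/(9 + 11·1.2297) = 3.5513 and y* = 1.2297·3.5513 = 4.3671.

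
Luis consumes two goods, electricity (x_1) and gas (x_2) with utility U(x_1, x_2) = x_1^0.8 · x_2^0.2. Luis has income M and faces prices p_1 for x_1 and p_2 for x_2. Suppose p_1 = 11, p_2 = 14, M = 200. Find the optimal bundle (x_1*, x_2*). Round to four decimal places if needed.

x_1* = 14.5455, x_2* = 2.8571

Tangency: MRS = 4·x_2/x_1 = p_1/p_2.
Rearranging, p_2·x_2 = (1/4)·p_1·x_1. Substituting into the budget gives p_1·x_1·(1 + (1/4)) = M.
Demand: x_1*(p_1,p_2,M) = 0.8·M/p_1 and x_2* = 0.2·M/p_2.
At p_1=11, p_2=14, M=200: x_1* = 0.8·200/11 = 14.5455, x_2* = 2.8571.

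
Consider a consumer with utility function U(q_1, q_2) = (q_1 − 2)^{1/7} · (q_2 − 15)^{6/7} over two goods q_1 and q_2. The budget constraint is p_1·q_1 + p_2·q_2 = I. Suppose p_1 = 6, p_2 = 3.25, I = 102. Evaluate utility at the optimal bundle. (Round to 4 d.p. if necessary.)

V = 7.716

This is Cobb-Douglas in (q_1−2, q_2−15): tangency gives 1/7·p_2·(q_2−15) = 6/7·p_1·(q_1−2).
After buying the subsistence bundle (2, 15), a share 1/7 of the remaining income goes to q_1: q_1* = 2 + 1/7·(I − 2p_1 − 15p_2)/p_1.
Discretionary income = 102 − 2·6 − 15·3.25 = 41.25; q_1* = 2 + 1/7·41.25/6 = 2.9821; q_2* = 15 + 6/7·41.25/3.25 = 25.8791.
Utility at the optimum: U(2.9821, 25.8791) = 7.716.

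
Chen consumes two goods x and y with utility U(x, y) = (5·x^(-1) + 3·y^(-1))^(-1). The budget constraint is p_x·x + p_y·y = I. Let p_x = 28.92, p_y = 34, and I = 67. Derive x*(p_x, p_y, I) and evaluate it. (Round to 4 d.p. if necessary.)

MU_x ∝ 5·x^(-2), MU_y ∝ 3·y^(-2), so MRS = (5/3)·(y/x)^(2) = p_x/p_y.
Hence y/x = ((3/5)·p_x/p_y)^(1/(2)), i.e. raised to the 0.5 power.
With the ratio pinned down, the budget gives x* = I/(p_x + p_y·(y/x)) and y* = (y/x)·x*.
Numerically y/x = 0.71439, so x* = 67/(28.92 + 34·0.71439) = 1.2592.

x* = 1.2592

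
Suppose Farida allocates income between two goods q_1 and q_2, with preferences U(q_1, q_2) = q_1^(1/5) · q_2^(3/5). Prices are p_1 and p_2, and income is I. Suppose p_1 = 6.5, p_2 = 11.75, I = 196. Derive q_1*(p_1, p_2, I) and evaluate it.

q_1* = 7.5385

Demand: q_1*(p_1,p_2,I) = 0.25·I/p_1 and q_2* = 0.75·I/p_2.
At p_1=6.5, p_2=11.75, I=196: q_1* = 0.25·196/6.5 = 7.5385.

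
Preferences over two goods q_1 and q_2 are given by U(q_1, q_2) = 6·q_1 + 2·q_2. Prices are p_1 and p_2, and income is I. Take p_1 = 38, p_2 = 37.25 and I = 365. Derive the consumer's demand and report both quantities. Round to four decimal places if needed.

Perfect substitutes: compare marginal utility per dollar. 6/p_1 vs 2/p_2 → 0.1579 vs 0.0537.
q_1 gives more utility per dollar, so spend all income on q_1: q_1* = I/p_1, q_2* = 0.
Numerically: q_1* = 9.6053, q_2* = 0.

q_1* = 9.6053, q_2* = 0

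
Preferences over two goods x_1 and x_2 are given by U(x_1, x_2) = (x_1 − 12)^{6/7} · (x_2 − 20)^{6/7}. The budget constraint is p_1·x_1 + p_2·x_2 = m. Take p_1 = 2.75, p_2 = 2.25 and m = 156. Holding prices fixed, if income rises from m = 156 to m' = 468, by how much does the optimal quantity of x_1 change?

This is Cobb-Douglas in (x_1−12, x_2−20): tangency gives 6/7·p_2·(x_2−20) = 6/7·p_1·(x_1−12).
Substituting into the budget: x_1* = 12 + 0.5·(m − 12·p_1 − 20·p_2)/p_1, and x_2* = 20 + 0.5·(…)/p_2.
Discretionary income = 156 − 12·2.75 − 20·2.25 = 78; x_1* = 12 + 0.5·78/2.75 = 26.1818.
At m' = 468: x_1* = 82.9091. Change: 82.9091 − 26.1818 = 56.7273.

Δx_1* = 56.7273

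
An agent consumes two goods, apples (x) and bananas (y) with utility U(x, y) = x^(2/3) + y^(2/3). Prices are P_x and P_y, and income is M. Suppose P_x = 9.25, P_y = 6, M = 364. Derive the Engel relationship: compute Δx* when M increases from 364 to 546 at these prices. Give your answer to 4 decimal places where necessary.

MU_x ∝ x^(-1/3), MU_y ∝ y^(-1/3), so MRS = (y/x)^(1/3) = P_x/P_y.
Hence y/x = (P_x/P_y)^(1/(1/3)), i.e. raised to the 3 power.
Substitute y = (y/x)·x into the budget: x* = M/(P_x + P_y·(y/x)).
Numerically y/x = 3.664135, so x* = 364/(9.25 + 6·3.664135) = 11.6537.
At M' = 546: x* = 17.4805. Change: 17.4805 − 11.6537 = 5.8268.

Δx* = 5.8268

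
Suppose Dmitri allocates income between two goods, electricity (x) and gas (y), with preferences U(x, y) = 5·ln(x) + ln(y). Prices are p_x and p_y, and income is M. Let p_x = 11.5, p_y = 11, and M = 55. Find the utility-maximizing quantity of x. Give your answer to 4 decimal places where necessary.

x* = 3.9855

Tangency: MRS = 5·y/x = p_x/p_y.
So 5·p_y·y = p_x·x; combined with the budget, a share 5/6 of income goes to x.
Demand: x*(p_x,p_y,M) = 5/6·M/p_x and y* = 1/6·M/p_y.
At p_x=11.5, p_y=11, M=55: x* = 5/6·55/11.5 = 3.9855.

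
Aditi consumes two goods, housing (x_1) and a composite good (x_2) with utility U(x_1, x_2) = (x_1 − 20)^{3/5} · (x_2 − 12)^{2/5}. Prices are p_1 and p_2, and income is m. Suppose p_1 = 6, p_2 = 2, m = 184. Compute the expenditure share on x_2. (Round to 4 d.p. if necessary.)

Let x_1' = x_1−20, x_2' = x_2−12. MRS = (3/2)·x_2'/x_1' = p_1/p_2.
After buying the subsistence bundle (20, 12), a share 0.6 of the remaining income goes to x_1: x_1* = 20 + 0.6·(m − 20p_1 − 12p_2)/p_1.
Discretionary income = 184 − 20·6 − 12·2 = 40; x_1* = 20 + 0.6·40/6 = 24; x_2* = 12 + 0.4·40/2 = 20.
Expenditure on x_2: 2·20 = 40; share = 0.2174.

share on x_2 = 0.2174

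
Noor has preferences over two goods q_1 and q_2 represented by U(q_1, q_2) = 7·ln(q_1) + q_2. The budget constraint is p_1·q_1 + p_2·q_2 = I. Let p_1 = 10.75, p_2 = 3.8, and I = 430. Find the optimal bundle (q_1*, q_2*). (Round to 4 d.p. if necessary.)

q_1* = 2.4744, q_2* = 106.1579

MU_q_1 = 7/q_1, MU_q_2 = 1. Tangency: 7/q_1 = p_1/p_2.
So q_1*(p_1,p_2) = 7·p_2/p_1, independent of income; and q_2* = (I − 7·p_2)/p_2.
At the given prices: q_1* = 7·3.8/10.75 = 2.4744, and q_2* = 106.1579.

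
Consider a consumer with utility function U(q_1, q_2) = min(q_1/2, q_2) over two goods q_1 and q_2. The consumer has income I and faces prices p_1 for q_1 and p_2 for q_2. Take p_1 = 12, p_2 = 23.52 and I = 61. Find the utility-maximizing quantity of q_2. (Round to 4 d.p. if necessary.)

With perfect complements, no substitution: consume in ratio q_1:q_2 = 2:1.
Budget: p_1·q_1 + p_2·(1/2)·q_1 = I, so (2·p_1 + p_2)·q_1 = 2·I.
Demand: q_1*(p_1,p_2,I) = 2·I/(2·p_1 + p_2), q_2* = I/(2·p_1 + p_2).
Here 2·12 + 23.52 = 47.52, giving q_2* = 1.2837.

q_2* = 1.2837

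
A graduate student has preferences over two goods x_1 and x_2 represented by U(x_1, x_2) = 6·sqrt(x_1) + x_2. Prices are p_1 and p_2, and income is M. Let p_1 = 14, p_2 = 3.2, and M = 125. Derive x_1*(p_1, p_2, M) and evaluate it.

MU_x_1 = 3/√x_1, MU_x_2 = 1. Tangency: 3/√x_1 = p_1/p_2.
Thus x_1* = (3·p_2/p_1)² — independent of M — with the rest of income spent on x_2.
Plugging in: x_1* = (3·3.2/14)² = 0.4702.

x_1* = 0.4702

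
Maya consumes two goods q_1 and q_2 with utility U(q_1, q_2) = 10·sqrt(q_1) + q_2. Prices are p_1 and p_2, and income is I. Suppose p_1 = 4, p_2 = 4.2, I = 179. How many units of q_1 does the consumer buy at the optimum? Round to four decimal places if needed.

q_1* = 27.5625

Set MRS = p_1/p_2: 5·q_1^(−1/2) = p_1/p_2.
Solve: √q_1 = 5·p_2/p_1, so q_1*(p_1,p_2) = (5·p_2/p_1)², and q_2* = (I − p_1·q_1*)/p_2.
Plugging in: q_1* = (5·4.2/4)² = 27.5625.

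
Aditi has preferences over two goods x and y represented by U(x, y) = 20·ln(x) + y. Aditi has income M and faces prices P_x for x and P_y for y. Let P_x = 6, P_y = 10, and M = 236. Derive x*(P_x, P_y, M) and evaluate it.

x* = 33.3333

So x*(P_x,P_y) = 20·P_y/P_x, independent of income; and y* = (M − 20·P_y)/P_y.
At the given prices: x* = 20·10/6 = 33.3333.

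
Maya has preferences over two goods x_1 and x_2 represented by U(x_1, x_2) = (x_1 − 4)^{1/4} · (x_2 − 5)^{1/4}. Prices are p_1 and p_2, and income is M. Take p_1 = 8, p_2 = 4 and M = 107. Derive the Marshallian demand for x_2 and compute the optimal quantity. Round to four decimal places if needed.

x_2* = 11.875

Let x_1' = x_1−4, x_2' = x_2−5. MRS = x_2'/x_1' = p_1/p_2.
Substituting into the budget: x_1* = 4 + 0.5·(M − 4·p_1 − 5·p_2)/p_1, and x_2* = 5 + 0.5·(…)/p_2.
Discretionary income = 107 − 4·8 − 5·4 = 55; x_2* = 5 + 0.5·55/4 = 11.875.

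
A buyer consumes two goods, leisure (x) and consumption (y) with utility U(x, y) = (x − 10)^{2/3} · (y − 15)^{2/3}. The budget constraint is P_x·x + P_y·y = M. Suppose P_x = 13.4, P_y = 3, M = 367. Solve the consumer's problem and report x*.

x* = 17.0149

This is Cobb-Douglas in (x−10, y−15): tangency gives 2/3·P_y·(y−15) = 2/3·P_x·(x−10).
Substituting into the budget: x* = 10 + 0.5·(M − 10·P_x − 15·P_y)/P_x, and y* = 15 + 0.5·(…)/P_y.
Discretionary income = 367 − 10·13.4 − 15·3 = 188; x* = 10 + 0.5·188/13.4 = 17.0149.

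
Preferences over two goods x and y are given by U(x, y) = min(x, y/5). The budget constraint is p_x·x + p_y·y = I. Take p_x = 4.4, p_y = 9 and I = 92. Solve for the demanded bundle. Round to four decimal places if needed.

Demand: x*(p_x,p_y,I) = I/(p_x + 5·p_y), y* = 5·I/(p_x + 5·p_y).
Here 4.4 + 5·9 = 49.4, giving x* = 1.8623 and y* = 9.3117.

x* = 1.8623, y* = 9.3117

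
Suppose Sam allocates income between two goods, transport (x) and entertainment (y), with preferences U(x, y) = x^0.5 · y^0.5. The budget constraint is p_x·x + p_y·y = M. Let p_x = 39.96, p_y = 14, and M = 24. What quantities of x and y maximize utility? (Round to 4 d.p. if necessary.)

x* = 0.3003, y* = 0.8571

The MRS is y/x. Set MRS = p_x/p_y.
Rearranging, p_y·y = p_x·x. Substituting into the budget gives p_x·x·(1 + 1) = M.
Demand: x*(p_x,p_y,M) = 0.5·M/p_x and y* = 0.5·M/p_y.
At p_x=39.96, p_y=14, M=24: x* = 0.5·24/39.96 = 0.3003, y* = 0.8571.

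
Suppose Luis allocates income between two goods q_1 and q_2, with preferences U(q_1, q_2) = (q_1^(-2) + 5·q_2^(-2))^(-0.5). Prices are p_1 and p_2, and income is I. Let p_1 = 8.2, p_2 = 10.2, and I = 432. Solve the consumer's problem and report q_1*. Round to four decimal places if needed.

q_1* = 17.6919

MU_q_1 ∝ q_1^(-3), MU_q_2 ∝ 5·q_2^(-3), so MRS = (1/5)·(q_2/q_1)^(3) = p_1/p_2.
Hence q_2/q_1 = (5·p_1/p_2)^(1/(3)), i.e. raised to the 1/3 power.
Substitute q_2 = (q_2/q_1)·q_1 into the budget: q_1* = I/(p_1 + p_2·(q_2/q_1)).
Numerically q_2/q_1 = 1.589991, so q_1* = 432/(8.2 + 10.2·1.589991) = 17.6919.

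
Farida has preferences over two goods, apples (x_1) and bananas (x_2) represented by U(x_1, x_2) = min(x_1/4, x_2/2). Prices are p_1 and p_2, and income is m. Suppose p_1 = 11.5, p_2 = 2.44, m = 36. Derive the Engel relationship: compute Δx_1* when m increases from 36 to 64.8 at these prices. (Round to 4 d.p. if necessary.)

Leontief preferences: the optimum is at the kink where x_1/4 = x_2/2, i.e. x_2 = (1/2)·x_1.
Budget: p_1·x_1 + p_2·(1/2)·x_1 = m, so (4·p_1 + 2·p_2)·x_1 = 4·m.
Demand: x_1*(p_1,p_2,m) = 4·m/(4·p_1 + 2·p_2), x_2* = 2·m/(4·p_1 + 2·p_2).
Here 4·11.5 + 2·2.44 = 50.88, giving x_1* = 2.8302.
At m' = 64.8: x_1* = 5.0943. Change: 5.0943 − 2.8302 = 2.2642.

Δx_1* = 2.2642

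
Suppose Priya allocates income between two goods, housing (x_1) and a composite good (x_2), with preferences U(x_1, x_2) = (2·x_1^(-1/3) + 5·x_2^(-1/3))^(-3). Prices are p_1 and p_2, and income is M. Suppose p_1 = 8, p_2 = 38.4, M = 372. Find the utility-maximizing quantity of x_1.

x_1* = 11.7936

From the CES first-order condition, (2/5)·(x_2/x_1)^(4/3) = p_1/p_2.
Solve for the ratio: x_2/x_1 = [(5/2)·p_1/p_2]^(0.75).
Substitute x_2 = (x_2/x_1)·x_1 into the budget: x_1* = M/(p_1 + p_2·(x_2/x_1)).
Numerically x_2/x_1 = 0.61309, so x_1* = 372/(8 + 38.4·0.61309) = 11.7936.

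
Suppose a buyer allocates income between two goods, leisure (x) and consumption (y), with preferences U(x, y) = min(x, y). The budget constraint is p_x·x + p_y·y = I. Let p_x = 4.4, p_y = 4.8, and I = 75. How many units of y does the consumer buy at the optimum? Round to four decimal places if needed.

Leontief preferences: the optimum is at the kink where x/1 = y/1, i.e. y = x.
Budget: p_x·x + p_y·x = I, so (p_x + p_y)·x = I.
Demand: x*(p_x,p_y,I) = I/(p_x + p_y), y* = I/(p_x + p_y).
Here 4.4 + 4.8 = 9.2, giving y* = 8.1522.

y* = 8.1522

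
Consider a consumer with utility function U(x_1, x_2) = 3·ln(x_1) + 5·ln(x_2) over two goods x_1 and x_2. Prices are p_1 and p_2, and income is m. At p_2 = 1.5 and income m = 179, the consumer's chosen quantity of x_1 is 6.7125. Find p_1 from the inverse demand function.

p_1 = 10

The MRS is (3/5)·x_2/x_1. Set MRS = p_1/p_2.
So 3·p_2·x_2 = 5·p_1·x_1; combined with the budget, a share 0.375 of income goes to x_1.
Demand: x_1*(p_1,p_2,m) = 0.375·m/p_1 and x_2* = 0.625·m/p_2.
Set x_1* = 6.7125 in the demand function and solve for p_1: p_1 = 10.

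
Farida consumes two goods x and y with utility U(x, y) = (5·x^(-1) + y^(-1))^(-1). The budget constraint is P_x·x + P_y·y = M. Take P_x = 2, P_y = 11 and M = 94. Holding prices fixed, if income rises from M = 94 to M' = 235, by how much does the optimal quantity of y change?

Δy* = 6.5618

From the CES first-order condition, 5·(y/x)^(2) = P_x/P_y.
Hence y/x = ((1/5)·P_x/P_y)^(1/(2)), i.e. raised to the 0.5 power.
With the ratio pinned down, the budget gives x* = M/(P_x + P_y·(y/x)) and y* = (y/x)·x*.
Numerically y/x = 0.190693, so x* = 94/(2 + 11·0.190693) = 22.9402 and y* = 0.190693·22.9402 = 4.3745.
At M' = 235: y* = 10.9363. Change: 10.9363 − 4.3745 = 6.5618.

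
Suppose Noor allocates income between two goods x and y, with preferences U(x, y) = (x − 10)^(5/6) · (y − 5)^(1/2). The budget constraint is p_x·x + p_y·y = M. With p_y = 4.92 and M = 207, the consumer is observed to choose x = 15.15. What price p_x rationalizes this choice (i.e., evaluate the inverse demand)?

p_x = 10

Let x' = x−10, y' = y−5. MRS = (5/3)·y'/x' = p_x/p_y.
After buying the subsistence bundle (10, 5), a share 0.625 of the remaining income goes to x: x* = 10 + 0.625·(M − 10p_x − 5p_y)/p_x.
Set x* = 15.15 in the demand function and solve for p_x: p_x = 10.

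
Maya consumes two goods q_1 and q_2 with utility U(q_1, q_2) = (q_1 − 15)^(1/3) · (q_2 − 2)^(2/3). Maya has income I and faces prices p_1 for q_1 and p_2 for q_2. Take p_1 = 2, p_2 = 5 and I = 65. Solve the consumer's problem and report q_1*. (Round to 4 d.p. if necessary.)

Let q_1' = q_1−15, q_2' = q_2−2. MRS = (1/2)·q_2'/q_1' = p_1/p_2.
After buying the subsistence bundle (15, 2), a share 1/3 of the remaining income goes to q_1: q_1* = 15 + 1/3·(I − 15p_1 − 2p_2)/p_1.
Discretionary income = 65 − 15·2 − 2·5 = 25; q_1* = 15 + 1/3·25/2 = 19.1667.

q_1* = 19.1667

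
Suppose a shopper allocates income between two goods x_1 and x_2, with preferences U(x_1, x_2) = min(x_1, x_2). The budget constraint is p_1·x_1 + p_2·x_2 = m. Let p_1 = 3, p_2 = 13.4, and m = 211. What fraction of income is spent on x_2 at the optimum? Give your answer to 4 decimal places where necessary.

share on x_2 = 0.8171

Demand: x_1*(p_1,p_2,m) = m/(p_1 + p_2), x_2* = m/(p_1 + p_2).
Here 3 + 13.4 = 16.4, giving x_1* = 12.8659 and x_2* = 12.8659.
Expenditure on x_2: 13.4·12.8659 = 172.4024; share = 0.8171.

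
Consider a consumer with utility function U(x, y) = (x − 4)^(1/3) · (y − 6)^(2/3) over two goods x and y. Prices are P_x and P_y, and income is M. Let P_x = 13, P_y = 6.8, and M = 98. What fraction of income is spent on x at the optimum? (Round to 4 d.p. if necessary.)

share on x = 0.5483

Let x' = x−4, y' = y−6. MRS = (1/2)·y'/x' = P_x/P_y.
After buying the subsistence bundle (4, 6), a share 1/3 of the remaining income goes to x: x* = 4 + 1/3·(M − 4P_x − 6P_y)/P_x.
Discretionary income = 98 − 4·13 − 6·6.8 = 5.2; x* = 4 + 1/3·5.2/13 = 4.1333; y* = 6 + 2/3·5.2/6.8 = 6.5098.
Expenditure on x: 13·4.1333 = 53.7333; share = 0.5483.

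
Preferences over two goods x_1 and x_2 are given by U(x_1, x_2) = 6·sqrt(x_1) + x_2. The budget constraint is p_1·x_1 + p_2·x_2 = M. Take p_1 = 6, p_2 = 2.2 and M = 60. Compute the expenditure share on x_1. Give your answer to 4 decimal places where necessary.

MU_x_1 = 3/√x_1, MU_x_2 = 1. Tangency: 3/√x_1 = p_1/p_2.
Thus x_1* = (3·p_2/p_1)² — independent of M — with the rest of income spent on x_2.
Plugging in: x_1* = (3·2.2/6)² = 1.21, x_2* = 23.9727.
Expenditure on x_1: 6·1.21 = 7.26; share = 0.121.

share on x_1 = 0.121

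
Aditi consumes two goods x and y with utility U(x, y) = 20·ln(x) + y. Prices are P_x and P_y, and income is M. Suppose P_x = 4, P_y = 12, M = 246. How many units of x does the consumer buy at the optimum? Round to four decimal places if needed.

MU_x = 20/x, MU_y = 1. Tangency: 20/x = P_x/P_y.
So x*(P_x,P_y) = 20·P_y/P_x, independent of income; and y* = (M − 20·P_y)/P_y.
At the given prices: x* = 20·12/4 = 60.

x* = 60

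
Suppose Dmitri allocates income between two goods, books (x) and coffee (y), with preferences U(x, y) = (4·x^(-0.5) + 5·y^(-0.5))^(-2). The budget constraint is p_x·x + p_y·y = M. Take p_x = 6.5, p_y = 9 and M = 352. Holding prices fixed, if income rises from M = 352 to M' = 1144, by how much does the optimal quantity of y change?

From the CES first-order condition, (4/5)·(y/x)^(1.5) = p_x/p_y.
Hence y/x = ((5/4)·p_x/p_y)^(1/(1.5)), i.e. raised to the 2/3 power.
Substitute y = (y/x)·x into the budget: x* = M/(p_x + p_y·(y/x)).
Numerically y/x = 0.934087, so x* = 352/(6.5 + 9·0.934087) = 23.6134 and y* = 0.934087·23.6134 = 22.057.
At M' = 1144: y* = 71.6852. Change: 71.6852 − 22.057 = 49.6282.

Δy* = 49.6282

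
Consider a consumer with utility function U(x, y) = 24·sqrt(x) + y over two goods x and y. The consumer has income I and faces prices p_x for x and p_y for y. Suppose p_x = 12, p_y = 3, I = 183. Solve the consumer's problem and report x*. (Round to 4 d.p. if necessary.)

Thus x* = (12·p_y/p_x)² — independent of I — with the rest of income spent on y.
Plugging in: x* = (12·3/12)² = 9.

x* = 9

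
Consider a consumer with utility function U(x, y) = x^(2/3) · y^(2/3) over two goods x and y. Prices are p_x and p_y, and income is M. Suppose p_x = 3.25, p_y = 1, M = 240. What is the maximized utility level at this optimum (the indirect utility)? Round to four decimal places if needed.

MU_x/MU_y = (2/3·y)/(2/3·x); tangency sets this equal to p_x/p_y.
Rearranging, p_y·y = p_x·x. Substituting into the budget gives p_x·x·(1 + 1) = M.
Demand: x*(p_x,p_y,M) = 0.5·M/p_x and y* = 0.5·M/p_y.
At p_x=3.25, p_y=1, M=240: x* = 0.5·240/3.25 = 36.9231, y* = 120.
Utility at the optimum: U(36.9231, 120) = 269.7653.

V = 269.7653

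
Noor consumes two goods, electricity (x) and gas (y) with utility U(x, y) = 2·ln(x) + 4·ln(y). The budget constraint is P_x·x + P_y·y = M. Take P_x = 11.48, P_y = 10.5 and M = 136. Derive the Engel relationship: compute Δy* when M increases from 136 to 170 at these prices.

Δy* = 2.1587

MU_x/MU_y = (2·y)/(4·x); tangency sets this equal to P_x/P_y.
So 2·P_y·y = 4·P_x·x; combined with the budget, a share 1/3 of income goes to x.
Demand: x*(P_x,P_y,M) = 1/3·M/P_x and y* = 2/3·M/P_y.
At P_x=11.48, P_y=10.5, M=136: y* = 2/3·136/10.5 = 8.6349.
At M' = 170: y* = 10.7937. Change: 10.7937 − 8.6349 = 2.1587.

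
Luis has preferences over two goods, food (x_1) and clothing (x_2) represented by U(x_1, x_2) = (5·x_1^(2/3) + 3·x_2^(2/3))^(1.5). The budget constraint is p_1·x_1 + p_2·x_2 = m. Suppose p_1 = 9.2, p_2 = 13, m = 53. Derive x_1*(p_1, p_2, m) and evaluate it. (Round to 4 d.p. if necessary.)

From the CES first-order condition, (5/3)·(x_2/x_1)^(1/3) = p_1/p_2.
Solve for the ratio: x_2/x_1 = [(3/5)·p_1/p_2]^(3).
With the ratio pinned down, the budget gives x_1* = m/(p_1 + p_2·(x_2/x_1)) and x_2* = (x_2/x_1)·x_1*.
Numerically x_2/x_1 = 0.076557, so x_1* = 53/(9.2 + 13·0.076557) = 5.1985.

x_1* = 5.1985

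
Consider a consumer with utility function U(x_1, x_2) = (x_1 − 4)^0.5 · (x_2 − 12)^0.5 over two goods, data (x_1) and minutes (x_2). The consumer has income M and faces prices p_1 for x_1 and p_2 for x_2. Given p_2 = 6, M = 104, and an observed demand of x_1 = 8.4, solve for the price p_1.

MRS = (x_2−12)/(x_1−4). Tangency with p_1/p_2 gives x_2−12 = (p_1/p_2)·(x_1−4).
After buying the subsistence bundle (4, 12), a share 0.5 of the remaining income goes to x_1: x_1* = 4 + 0.5·(M − 4p_1 − 12p_2)/p_1.
Set x_1* = 8.4 in the demand function and solve for p_1: p_1 = 2.5.

p_1 = 2.5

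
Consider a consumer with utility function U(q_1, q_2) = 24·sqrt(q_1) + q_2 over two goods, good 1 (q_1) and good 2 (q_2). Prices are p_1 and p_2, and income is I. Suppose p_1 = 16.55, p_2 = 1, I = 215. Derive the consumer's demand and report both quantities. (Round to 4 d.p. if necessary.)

q_1* = 0.5257, q_2* = 206.2991

Set MRS = p_1/p_2: 12·q_1^(−1/2) = p_1/p_2.
Thus q_1* = (12·p_2/p_1)² — independent of I — with the rest of income spent on q_2.
Plugging in: q_1* = (12·1/16.55)² = 0.5257, q_2* = 206.2991.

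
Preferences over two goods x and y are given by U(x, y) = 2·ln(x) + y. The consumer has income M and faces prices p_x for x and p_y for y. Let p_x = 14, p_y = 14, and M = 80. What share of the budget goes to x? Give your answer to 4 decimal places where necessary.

share on x = 0.35

MU_x = 2/x, MU_y = 1. Tangency: 2/x = p_x/p_y.
So x*(p_x,p_y) = 2·p_y/p_x, independent of income; and y* = (M − 2·p_y)/p_y.
At the given prices: x* = 2·14/14 = 2, and y* = 3.7143.
Expenditure on x: 14·2 = 28; share = 0.35.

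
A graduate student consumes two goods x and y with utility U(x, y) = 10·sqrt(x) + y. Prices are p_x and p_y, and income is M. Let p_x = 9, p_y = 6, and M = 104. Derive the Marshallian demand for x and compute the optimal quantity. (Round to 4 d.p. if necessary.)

MU_x = 5/√x, MU_y = 1. Tangency: 5/√x = p_x/p_y.
Thus x* = (5·p_y/p_x)² — independent of M — with the rest of income spent on y.
Plugging in: x* = (5·6/9)² = 11.1111.

x* = 11.1111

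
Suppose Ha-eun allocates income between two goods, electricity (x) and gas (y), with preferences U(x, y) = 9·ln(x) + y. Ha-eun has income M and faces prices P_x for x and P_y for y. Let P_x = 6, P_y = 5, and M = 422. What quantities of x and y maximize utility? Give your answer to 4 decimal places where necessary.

So x*(P_x,P_y) = 9·P_y/P_x, independent of income; and y* = (M − 9·P_y)/P_y.
At the given prices: x* = 9·5/6 = 7.5, and y* = 75.4.

x* = 7.5, y* = 75.4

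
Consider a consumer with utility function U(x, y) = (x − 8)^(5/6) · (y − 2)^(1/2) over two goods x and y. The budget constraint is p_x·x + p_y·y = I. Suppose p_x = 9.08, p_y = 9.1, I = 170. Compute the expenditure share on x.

share on x = 0.7183

Discretionary income = 170 − 8·9.08 − 2·9.1 = 79.16; x* = 8 + 0.625·79.16/9.08 = 13.4488; y* = 2 + 0.375·79.16/9.1 = 5.2621.
Expenditure on x: 9.08·13.4488 = 122.115; share = 0.7183.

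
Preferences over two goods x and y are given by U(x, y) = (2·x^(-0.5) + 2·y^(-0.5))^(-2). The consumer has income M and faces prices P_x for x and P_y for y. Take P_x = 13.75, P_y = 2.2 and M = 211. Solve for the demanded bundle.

MRS = MU_x/MU_y = (y/x)^(1.5). Set equal to P_x/P_y.
Solve for the ratio: y/x = [P_x/P_y]^(2/3).
Substitute y = (y/x)·x into the budget: x* = M/(P_x + P_y·(y/x)).
Numerically y/x = 3.393022, so x* = 211/(13.75 + 2.2·3.393022) = 9.946 and y* = 3.393022·9.946 = 33.7469.

x* = 9.946, y* = 33.7469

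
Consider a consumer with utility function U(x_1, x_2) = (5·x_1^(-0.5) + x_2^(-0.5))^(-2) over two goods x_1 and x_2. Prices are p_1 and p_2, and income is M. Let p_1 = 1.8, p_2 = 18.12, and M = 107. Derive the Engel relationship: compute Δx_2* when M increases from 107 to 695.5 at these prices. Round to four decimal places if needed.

Δx_2* = 13.7957

MU_x_1 ∝ 5·x_1^(-1.5), MU_x_2 ∝ x_2^(-1.5), so MRS = 5·(x_2/x_1)^(1.5) = p_1/p_2.
Solve for the ratio: x_2/x_1 = [(1/5)·p_1/p_2]^(2/3).
With the ratio pinned down, the budget gives x_1* = M/(p_1 + p_2·(x_2/x_1)) and x_2* = (x_2/x_1)·x_1*.
Numerically x_2/x_1 = 0.073355, so x_1* = 107/(1.8 + 18.12·0.073355) = 34.1941 and x_2* = 0.073355·34.1941 = 2.5083.
At M' = 695.5: x_2* = 16.304. Change: 16.304 − 2.5083 = 13.7957.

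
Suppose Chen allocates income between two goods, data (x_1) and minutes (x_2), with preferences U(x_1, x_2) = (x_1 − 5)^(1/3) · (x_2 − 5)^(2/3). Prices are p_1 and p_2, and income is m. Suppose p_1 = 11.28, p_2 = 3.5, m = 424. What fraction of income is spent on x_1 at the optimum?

share on x_1 = 0.4083

After buying the subsistence bundle (5, 5), a share 1/3 of the remaining income goes to x_1: x_1* = 5 + 1/3·(m − 5p_1 − 5p_2)/p_1.
Discretionary income = 424 − 5·11.28 − 5·3.5 = 350.1; x_1* = 5 + 1/3·350.1/11.28 = 15.3457; x_2* = 5 + 2/3·350.1/3.5 = 71.6857.
Expenditure on x_1: 11.28·15.3457 = 173.1; share = 0.4083.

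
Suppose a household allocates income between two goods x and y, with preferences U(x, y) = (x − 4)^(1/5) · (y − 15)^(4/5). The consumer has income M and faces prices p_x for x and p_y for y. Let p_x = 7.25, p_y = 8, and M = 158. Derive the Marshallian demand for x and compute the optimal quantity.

x* = 4.2483

Discretionary income = 158 − 4·7.25 − 15·8 = 9; x* = 4 + 0.2·9/7.25 = 4.2483.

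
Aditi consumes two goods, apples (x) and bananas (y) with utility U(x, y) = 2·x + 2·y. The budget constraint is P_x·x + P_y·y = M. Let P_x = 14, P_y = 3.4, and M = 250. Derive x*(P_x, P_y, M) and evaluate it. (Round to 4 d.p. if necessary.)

x* = 0

Linear utility — the consumer picks whichever good has higher MU/price: 2/14 = 0.1429 vs 2/3.4 = 0.5882.
y gives more utility per dollar, so spend all income on y: y* = M/P_y, x* = 0.
Numerically: x* = 0, y* = 73.5294.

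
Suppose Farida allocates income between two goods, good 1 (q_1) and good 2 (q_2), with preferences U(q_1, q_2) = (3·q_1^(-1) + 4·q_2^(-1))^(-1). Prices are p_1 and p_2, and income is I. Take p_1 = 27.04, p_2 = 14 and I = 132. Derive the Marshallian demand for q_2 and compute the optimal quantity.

MRS = MU_q_1/MU_q_2 = (3/4)·(q_2/q_1)^(2). Set equal to p_1/p_2.
Solve for the ratio: q_2/q_1 = [(4/3)·p_1/p_2]^(0.5).
With the ratio pinned down, the budget gives q_1* = I/(p_1 + p_2·(q_2/q_1)) and q_2* = (q_2/q_1)·q_1*.
Numerically q_2/q_1 = 1.604755, so q_1* = 132/(27.04 + 14·1.604755) = 2.6663 and q_2* = 1.604755·2.6663 = 4.2788.

q_2* = 4.2788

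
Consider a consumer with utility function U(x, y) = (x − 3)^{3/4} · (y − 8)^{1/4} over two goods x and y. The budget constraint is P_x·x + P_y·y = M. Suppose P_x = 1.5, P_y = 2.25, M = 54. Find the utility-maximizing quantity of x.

x* = 18.75

Let x' = x−3, y' = y−8. MRS = 3·y'/x' = P_x/P_y.
Substituting into the budget: x* = 3 + 0.75·(M − 3·P_x − 8·P_y)/P_x, and y* = 8 + 0.25·(…)/P_y.
Discretionary income = 54 − 3·1.5 − 8·2.25 = 31.5; x* = 3 + 0.75·31.5/1.5 = 18.75.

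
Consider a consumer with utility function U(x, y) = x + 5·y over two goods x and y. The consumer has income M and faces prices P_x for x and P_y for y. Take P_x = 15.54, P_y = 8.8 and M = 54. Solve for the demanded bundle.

Linear utility — the consumer picks whichever good has higher MU/price: 1/15.54 = 0.0644 vs 5/8.8 = 0.5682.
y gives more utility per dollar, so spend all income on y: y* = M/P_y, x* = 0.
Numerically: x* = 0, y* = 6.1364.

x* = 0, y* = 6.1364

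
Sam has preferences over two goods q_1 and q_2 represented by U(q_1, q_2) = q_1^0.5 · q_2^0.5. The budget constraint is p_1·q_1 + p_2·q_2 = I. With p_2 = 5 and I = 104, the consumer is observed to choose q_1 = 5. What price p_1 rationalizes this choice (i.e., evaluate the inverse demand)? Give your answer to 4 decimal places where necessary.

The MRS is q_2/q_1. Set MRS = p_1/p_2.
So 0.5·p_2·q_2 = 0.5·p_1·q_1; combined with the budget, a share 0.5 of income goes to q_1.
Demand: q_1*(p_1,p_2,I) = 0.5·I/p_1 and q_2* = 0.5·I/p_2.
Set q_1* = 5 in the demand function and solve for p_1: p_1 = 10.4.

p_1 = 10.4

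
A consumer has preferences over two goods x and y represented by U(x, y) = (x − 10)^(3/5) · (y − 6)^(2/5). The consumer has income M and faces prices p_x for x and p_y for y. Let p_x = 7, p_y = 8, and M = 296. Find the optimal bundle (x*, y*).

MRS = (3/2)·(y−6)/(x−10). Tangency with p_x/p_y gives y−6 = (2/3)·(p_x/p_y)·(x−10).
After buying the subsistence bundle (10, 6), a share 0.6 of the remaining income goes to x: x* = 10 + 0.6·(M − 10p_x − 6p_y)/p_x.
Discretionary income = 296 − 10·7 − 6·8 = 178; x* = 10 + 0.6·178/7 = 25.2571; y* = 6 + 0.4·178/8 = 14.9.

x* = 25.2571, y* = 14.9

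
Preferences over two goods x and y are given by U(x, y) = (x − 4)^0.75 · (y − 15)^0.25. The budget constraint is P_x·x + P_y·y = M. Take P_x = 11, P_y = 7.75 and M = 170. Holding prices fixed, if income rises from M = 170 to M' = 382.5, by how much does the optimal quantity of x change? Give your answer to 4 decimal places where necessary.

MRS = 3·(y−15)/(x−4). Tangency with P_x/P_y gives y−15 = (1/3)·(P_x/P_y)·(x−4).
Substituting into the budget: x* = 4 + 0.75·(M − 4·P_x − 15·P_y)/P_x, and y* = 15 + 0.25·(…)/P_y.
Discretionary income = 170 − 4·11 − 15·7.75 = 9.75; x* = 4 + 0.75·9.75/11 = 4.6648.
At M' = 382.5: x* = 19.1534. Change: 19.1534 − 4.6648 = 14.4886.

Δx* = 14.4886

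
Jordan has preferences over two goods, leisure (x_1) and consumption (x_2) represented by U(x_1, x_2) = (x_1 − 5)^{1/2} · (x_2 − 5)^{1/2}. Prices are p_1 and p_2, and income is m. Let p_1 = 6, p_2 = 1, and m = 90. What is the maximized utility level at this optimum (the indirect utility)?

Let x_1' = x_1−5, x_2' = x_2−5. MRS = x_2'/x_1' = p_1/p_2.
Substituting into the budget: x_1* = 5 + 0.5·(m − 5·p_1 − 5·p_2)/p_1, and x_2* = 5 + 0.5·(…)/p_2.
Discretionary income = 90 − 5·6 − 5·1 = 55; x_1* = 5 + 0.5·55/6 = 9.5833; x_2* = 5 + 0.5·55/1 = 32.5.
Utility at the optimum: U(9.5833, 32.5) = 11.2268.

V = 11.2268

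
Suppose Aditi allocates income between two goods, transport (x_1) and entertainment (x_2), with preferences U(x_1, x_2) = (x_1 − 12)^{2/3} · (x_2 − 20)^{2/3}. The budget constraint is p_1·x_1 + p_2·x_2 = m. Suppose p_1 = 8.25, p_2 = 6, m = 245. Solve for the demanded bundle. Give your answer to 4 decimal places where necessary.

This is Cobb-Douglas in (x_1−12, x_2−20): tangency gives 2/3·p_2·(x_2−20) = 2/3·p_1·(x_1−12).
After buying the subsistence bundle (12, 20), a share 0.5 of the remaining income goes to x_1: x_1* = 12 + 0.5·(m − 12p_1 − 20p_2)/p_1.
Discretionary income = 245 − 12·8.25 − 20·6 = 26; x_1* = 12 + 0.5·26/8.25 = 13.5758; x_2* = 20 + 0.5·26/6 = 22.1667.

x_1* = 13.5758, x_2* = 22.1667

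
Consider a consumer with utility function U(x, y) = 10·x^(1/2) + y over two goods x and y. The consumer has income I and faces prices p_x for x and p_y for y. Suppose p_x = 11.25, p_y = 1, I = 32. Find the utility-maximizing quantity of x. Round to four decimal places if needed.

x* = 0.1975

Set MRS = p_x/p_y: 5·x^(−1/2) = p_x/p_y.
Thus x* = (5·p_y/p_x)² — independent of I — with the rest of income spent on y.
Plugging in: x* = (5·1/11.25)² = 0.1975.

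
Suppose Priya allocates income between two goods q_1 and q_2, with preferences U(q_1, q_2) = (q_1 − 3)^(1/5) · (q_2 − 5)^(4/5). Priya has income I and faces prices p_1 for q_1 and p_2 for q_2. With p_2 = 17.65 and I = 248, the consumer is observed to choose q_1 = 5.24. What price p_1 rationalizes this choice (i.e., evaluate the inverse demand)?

p_1 = 11.25

MRS = (1/4)·(q_2−5)/(q_1−3). Tangency with p_1/p_2 gives q_2−5 = 4·(p_1/p_2)·(q_1−3).
After buying the subsistence bundle (3, 5), a share 0.2 of the remaining income goes to q_1: q_1* = 3 + 0.2·(I − 3p_1 − 5p_2)/p_1.
Set q_1* = 5.24 in the demand function and solve for p_1: p_1 = 11.25.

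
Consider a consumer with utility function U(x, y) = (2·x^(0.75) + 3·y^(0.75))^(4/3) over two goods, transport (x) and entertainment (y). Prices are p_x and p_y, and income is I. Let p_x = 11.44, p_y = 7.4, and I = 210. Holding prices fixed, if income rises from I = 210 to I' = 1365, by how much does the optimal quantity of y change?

MU_x ∝ 2·x^(-0.25), MU_y ∝ 3·y^(-0.25), so MRS = (2/3)·(y/x)^(0.25) = p_x/p_y.
Solve for the ratio: y/x = [(3/2)·p_x/p_y]^(4).
With the ratio pinned down, the budget gives x* = I/(p_x + p_y·(y/x)) and y* = (y/x)·x*.
Numerically y/x = 28.916269, so x* = 210/(11.44 + 7.4·28.916269) = 0.9316 and y* = 28.916269·0.9316 = 26.9382.
At I' = 1365: y* = 175.0982. Change: 175.0982 − 26.9382 = 148.16.

Δy* = 148.16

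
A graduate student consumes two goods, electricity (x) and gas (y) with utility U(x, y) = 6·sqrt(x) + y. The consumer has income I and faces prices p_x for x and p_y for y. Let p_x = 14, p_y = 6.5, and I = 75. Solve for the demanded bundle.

Utility is quasi-linear in y; the FOC for x is 3/√x = p_x/p_y.
Thus x* = (3·p_y/p_x)² — independent of I — with the rest of income spent on y.
Plugging in: x* = (3·6.5/14)² = 1.9401, y* = 7.3599.

x* = 1.9401, y* = 7.3599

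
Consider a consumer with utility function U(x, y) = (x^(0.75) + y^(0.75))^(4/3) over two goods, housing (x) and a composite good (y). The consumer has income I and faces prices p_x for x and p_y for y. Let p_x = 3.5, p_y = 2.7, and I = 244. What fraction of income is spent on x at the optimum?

MRS = MU_x/MU_y = (y/x)^(0.25). Set equal to p_x/p_y.
Solve for the ratio: y/x = [p_x/p_y]^(4).
Substitute y = (y/x)·x into the budget: x* = I/(p_x + p_y·(y/x)).
Numerically y/x = 2.823691, so x* = 244/(3.5 + 2.7·2.823691) = 21.9346 and y* = 2.823691·21.9346 = 61.9366.
Expenditure on x: 3.5·21.9346 = 76.7712; share = 0.3146.

share on x = 0.3146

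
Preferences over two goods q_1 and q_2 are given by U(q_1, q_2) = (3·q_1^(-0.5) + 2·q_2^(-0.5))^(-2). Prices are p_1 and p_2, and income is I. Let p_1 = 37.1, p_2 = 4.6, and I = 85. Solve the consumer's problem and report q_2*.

MRS = MU_q_1/MU_q_2 = (3/2)·(q_2/q_1)^(1.5). Set equal to p_1/p_2.
Solve for the ratio: q_2/q_1 = [(2/3)·p_1/p_2]^(2/3).
Substitute q_2 = (q_2/q_1)·q_1 into the budget: q_1* = I/(p_1 + p_2·(q_2/q_1)).
Numerically q_2/q_1 = 3.069139, so q_1* = 85/(37.1 + 4.6·3.069139) = 1.6596 and q_2* = 3.069139·1.6596 = 5.0935.

q_2* = 5.0935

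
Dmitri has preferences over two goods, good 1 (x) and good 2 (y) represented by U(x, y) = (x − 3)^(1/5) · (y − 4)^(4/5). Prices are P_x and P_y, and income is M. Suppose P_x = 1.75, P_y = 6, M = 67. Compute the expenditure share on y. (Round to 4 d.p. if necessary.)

MRS = (1/4)·(y−4)/(x−3). Tangency with P_x/P_y gives y−4 = 4·(P_x/P_y)·(x−3).
Substituting into the budget: x* = 3 + 0.2·(M − 3·P_x − 4·P_y)/P_x, and y* = 4 + 0.8·(…)/P_y.
Discretionary income = 67 − 3·1.75 − 4·6 = 37.75; x* = 3 + 0.2·37.75/1.75 = 7.3143; y* = 4 + 0.8·37.75/6 = 9.0333.
Expenditure on y: 6·9.0333 = 54.2; share = 0.809.

share on y = 0.809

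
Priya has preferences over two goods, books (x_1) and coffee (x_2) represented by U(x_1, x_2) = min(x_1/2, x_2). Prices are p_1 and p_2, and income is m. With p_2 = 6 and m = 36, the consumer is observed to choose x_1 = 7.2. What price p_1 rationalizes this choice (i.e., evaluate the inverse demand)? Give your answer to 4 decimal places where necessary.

p_1 = 2

With perfect complements, no substitution: consume in ratio x_1:x_2 = 2:1.
Budget: p_1·x_1 + p_2·(1/2)·x_1 = m, so (2·p_1 + p_2)·x_1 = 2·m.
Demand: x_1*(p_1,p_2,m) = 2·m/(2·p_1 + p_2), x_2* = m/(2·p_1 + p_2).
Set x_1* = 7.2 in the demand function and solve for p_1: p_1 = 2.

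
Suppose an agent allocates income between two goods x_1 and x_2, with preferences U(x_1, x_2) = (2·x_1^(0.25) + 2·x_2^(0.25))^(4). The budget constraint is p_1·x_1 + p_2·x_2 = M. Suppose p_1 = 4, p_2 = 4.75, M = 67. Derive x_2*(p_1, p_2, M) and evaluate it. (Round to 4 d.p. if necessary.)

x_2* = 6.8507

From the CES first-order condition, (x_2/x_1)^(0.75) = p_1/p_2.
Solve for the ratio: x_2/x_1 = [p_1/p_2]^(4/3).
Substitute x_2 = (x_2/x_1)·x_1 into the budget: x_1* = M/(p_1 + p_2·(x_2/x_1)).
Numerically x_2/x_1 = 0.795222, so x_1* = 67/(4 + 4.75·0.795222) = 8.6148 and x_2* = 0.795222·8.6148 = 6.8507.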